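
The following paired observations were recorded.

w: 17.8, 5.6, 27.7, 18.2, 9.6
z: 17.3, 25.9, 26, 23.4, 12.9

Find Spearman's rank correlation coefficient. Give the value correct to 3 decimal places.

Rank w: 3, 1, 5, 4, 2
Rank z: 2, 4, 5, 3, 1
d = rank(w) − rank(z): 1, -3, 0, 1, 1; Σd² = 12
ρ = 1 − 6Σd² / [n(n²−1)] = 1 − 6×12 / (5×24) = 1 − 72/120 ≈ 0.400

0.400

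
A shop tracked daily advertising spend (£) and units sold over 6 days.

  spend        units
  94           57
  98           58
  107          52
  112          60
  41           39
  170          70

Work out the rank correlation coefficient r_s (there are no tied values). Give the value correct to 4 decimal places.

0.8286

Rank spend: 2, 3, 4, 5, 1, 6
Rank units: 3, 4, 2, 5, 1, 6
d = rank(spend) − rank(units): -1, -1, 2, 0, 0, 0; Σd² = 6
ρ = 1 − 6Σd² / [n(n²−1)] = 1 − 6×6 / (6×35) = 1 − 36/210 ≈ 0.8286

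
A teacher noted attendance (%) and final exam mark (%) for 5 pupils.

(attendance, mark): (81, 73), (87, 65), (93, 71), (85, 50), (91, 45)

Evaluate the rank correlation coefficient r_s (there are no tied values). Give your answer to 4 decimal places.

Rank attendance: 1, 3, 5, 2, 4
Rank mark: 5, 3, 4, 2, 1
d = rank(attendance) − rank(mark): -4, 0, 1, 0, 3; Σd² = 26
ρ = 1 − 6Σd² / [n(n²−1)] = 1 − 6×26 / (5×24) = 1 − 156/120 ≈ -0.3000

-0.3000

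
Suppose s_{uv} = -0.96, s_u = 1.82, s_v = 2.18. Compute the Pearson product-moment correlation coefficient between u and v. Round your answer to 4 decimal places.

r = Cov(u,v) / (s_u · s_v) = -0.96 / (1.82 × 2.18)
  = -0.96 / 3.9676 ≈ -0.2420

-0.2420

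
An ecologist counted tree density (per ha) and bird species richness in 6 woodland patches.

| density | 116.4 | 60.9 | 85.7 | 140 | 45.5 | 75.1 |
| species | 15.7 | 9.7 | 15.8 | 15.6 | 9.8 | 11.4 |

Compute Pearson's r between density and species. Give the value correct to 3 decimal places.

n = 6, Σx = 523.6, Σy = 78, Σx² = 51912.52, Σy² = 1059.58, Σxy = 7258.31
nΣxy − ΣxΣy = 43549.86 − 40840.8 = 2709.06
nΣx² − (Σx)² = 311475.12 − 274156.96 = 37318.16; nΣy² − (Σy)² = 6357.48 − 6084 = 273.48
r = 2709.06 / √(37318.16 × 273.48) = 2709.06 / 3194.6471 ≈ 0.848

0.848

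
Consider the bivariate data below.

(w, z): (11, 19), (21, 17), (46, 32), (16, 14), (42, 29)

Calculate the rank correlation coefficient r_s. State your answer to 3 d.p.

0.700

Rank w: 1, 3, 5, 2, 4
Rank z: 3, 2, 5, 1, 4
d = rank(w) − rank(z): -2, 1, 0, 1, 0; Σd² = 6
ρ = 1 − 6Σd² / [n(n²−1)] = 1 − 6×6 / (5×24) = 1 − 36/120 ≈ 0.700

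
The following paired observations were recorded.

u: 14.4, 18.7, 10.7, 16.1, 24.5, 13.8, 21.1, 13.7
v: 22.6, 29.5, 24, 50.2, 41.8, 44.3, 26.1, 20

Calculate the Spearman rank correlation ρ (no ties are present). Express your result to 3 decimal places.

Rank u: 4, 6, 1, 5, 8, 3, 7, 2
Rank v: 2, 5, 3, 8, 6, 7, 4, 1
d = rank(u) − rank(v): 2, 1, -2, -3, 2, -4, 3, 1; Σd² = 48
ρ = 1 − 6Σd² / [n(n²−1)] = 1 − 6×48 / (8×63) = 1 − 288/504 ≈ 0.429

0.429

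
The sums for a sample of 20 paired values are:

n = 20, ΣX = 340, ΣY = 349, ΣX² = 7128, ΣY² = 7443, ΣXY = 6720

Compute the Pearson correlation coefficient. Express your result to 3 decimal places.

0.583

r = (nΣXY − ΣXΣY) / √[(nΣX² − (ΣX)²)(nΣY² − (ΣY)²)]
Numerator: 20×6720 − 340×349 = 15740
Denominator: √[(142560 − 115600)(148860 − 121801)] = √[26960 × 27059] = 27009.4546
r = 15740 / 27009.4546 ≈ 0.583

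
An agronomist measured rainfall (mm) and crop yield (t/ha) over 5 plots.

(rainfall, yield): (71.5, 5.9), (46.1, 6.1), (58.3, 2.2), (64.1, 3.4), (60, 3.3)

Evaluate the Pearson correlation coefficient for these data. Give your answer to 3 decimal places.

-0.105

n = 5, Σx = 300, Σy = 20.9, Σx² = 18345.16, Σy² = 99.31, Σxy = 1247.26
nΣxy − ΣxΣy = 6236.3 − 6270 = -33.7
nΣx² − (Σx)² = 91725.8 − 90000 = 1725.8; nΣy² − (Σy)² = 496.55 − 436.81 = 59.74
r = -33.7 / √(1725.8 × 59.74) = -33.7 / 321.0908 ≈ -0.105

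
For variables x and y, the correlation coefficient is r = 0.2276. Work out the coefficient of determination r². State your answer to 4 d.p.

0.0518

r² = (0.2276)² = 0.0518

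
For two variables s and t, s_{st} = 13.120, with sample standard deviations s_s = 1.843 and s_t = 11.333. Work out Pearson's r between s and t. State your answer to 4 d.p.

0.6282

r = Cov(s,t) / (s_s · s_t) = 13.120 / (1.843 × 11.333)
  = 13.120 / 20.8867 ≈ 0.6282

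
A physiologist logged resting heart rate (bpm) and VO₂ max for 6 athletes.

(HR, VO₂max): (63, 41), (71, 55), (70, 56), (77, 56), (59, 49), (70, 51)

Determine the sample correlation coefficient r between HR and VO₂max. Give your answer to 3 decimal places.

0.724

n = 6, Σx = 410, Σy = 308, Σx² = 28220, Σy² = 15980, Σxy = 21181
nΣxy − ΣxΣy = 127086 − 126280 = 806
nΣx² − (Σx)² = 169320 − 168100 = 1220; nΣy² − (Σy)² = 95880 − 94864 = 1016
r = 806 / √(1220 × 1016) = 806 / 1113.3373 ≈ 0.724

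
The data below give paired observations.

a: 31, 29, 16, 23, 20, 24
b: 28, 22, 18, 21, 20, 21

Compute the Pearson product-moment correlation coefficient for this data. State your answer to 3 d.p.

n = 6, Σa = 143, Σb = 130, Σa² = 3563, Σb² = 2874, Σab = 3181
nΣab − ΣaΣb = 19086 − 18590 = 496
nΣa² − (Σa)² = 21378 − 20449 = 929; nΣb² − (Σb)² = 17244 − 16900 = 344
r = 496 / √(929 × 344) = 496 / 565.3105 ≈ 0.877

0.877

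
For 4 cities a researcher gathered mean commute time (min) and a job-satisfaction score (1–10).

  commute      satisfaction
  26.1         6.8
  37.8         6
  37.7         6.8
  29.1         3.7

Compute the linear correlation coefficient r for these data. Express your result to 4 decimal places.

n = 4, Σx = 130.7, Σy = 23.3, Σx² = 4378.15, Σy² = 142.17, Σxy = 768.31
nΣxy − ΣxΣy = 3073.24 − 3045.31 = 27.93
nΣx² − (Σx)² = 17512.6 − 17082.49 = 430.11; nΣy² − (Σy)² = 568.68 − 542.89 = 25.79
r = 27.93 / √(430.11 × 25.79) = 27.93 / 105.3211 ≈ 0.2652

0.2652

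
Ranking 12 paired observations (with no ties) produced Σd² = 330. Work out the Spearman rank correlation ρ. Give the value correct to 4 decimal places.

ρ = 1 − 6Σd² / [n(n²−1)] = 1 − 6×330 / (12×143)
  = 1 − 1980/1716 = 1 − 1.15385 ≈ -0.1538

-0.1538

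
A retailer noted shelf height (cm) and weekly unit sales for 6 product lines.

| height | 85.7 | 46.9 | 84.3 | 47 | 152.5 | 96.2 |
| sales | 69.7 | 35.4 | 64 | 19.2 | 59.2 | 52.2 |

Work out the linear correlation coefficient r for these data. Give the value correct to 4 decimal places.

n = 6, Σx = 512.6, Σy = 299.7, Σx² = 51370.28, Σy² = 16805.37, Σxy = 27980.79
nΣxy − ΣxΣy = 167884.74 − 153626.22 = 14258.52
nΣx² − (Σx)² = 308221.68 − 262758.76 = 45462.92; nΣy² − (Σy)² = 100832.22 − 89820.09 = 11012.13
r = 14258.52 / √(45462.92 × 11012.13) = 14258.52 / 22375.0662 ≈ 0.6373

0.6373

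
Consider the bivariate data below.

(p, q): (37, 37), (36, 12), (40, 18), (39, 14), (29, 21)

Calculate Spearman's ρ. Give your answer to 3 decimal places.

-0.100

Rank p: 3, 2, 5, 4, 1
Rank q: 5, 1, 3, 2, 4
d = rank(p) − rank(q): -2, 1, 2, 2, -3; Σd² = 22
ρ = 1 − 6Σd² / [n(n²−1)] = 1 − 6×22 / (5×24) = 1 − 132/120 ≈ -0.100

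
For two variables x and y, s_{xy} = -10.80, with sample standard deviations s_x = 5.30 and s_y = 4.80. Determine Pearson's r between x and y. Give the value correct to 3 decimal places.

r = Cov(x,y) / (s_x · s_y) = -10.80 / (5.30 × 4.80)
  = -10.80 / 25.4400 ≈ -0.425

-0.425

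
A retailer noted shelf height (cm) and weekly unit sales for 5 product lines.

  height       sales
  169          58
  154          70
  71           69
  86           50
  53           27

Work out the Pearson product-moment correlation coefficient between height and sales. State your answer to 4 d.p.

0.5502

n = 5, Σx = 533, Σy = 274, Σx² = 67523, Σy² = 16254, Σxy = 31212
nΣxy − ΣxΣy = 156060 − 146042 = 10018
nΣx² − (Σx)² = 337615 − 284089 = 53526; nΣy² − (Σy)² = 81270 − 75076 = 6194
r = 10018 / √(53526 × 6194) = 10018 / 18208.2411 ≈ 0.5502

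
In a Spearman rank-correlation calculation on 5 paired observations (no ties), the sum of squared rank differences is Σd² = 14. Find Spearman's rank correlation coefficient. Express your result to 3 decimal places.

ρ = 1 − 6Σd² / [n(n²−1)] = 1 − 6×14 / (5×24)
  = 1 − 84/120 = 1 − 0.7000 ≈ 0.300

0.300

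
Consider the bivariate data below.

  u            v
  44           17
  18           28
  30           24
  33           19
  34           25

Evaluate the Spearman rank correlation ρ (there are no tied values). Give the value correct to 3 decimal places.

-0.700

Rank u: 5, 1, 2, 3, 4
Rank v: 1, 5, 3, 2, 4
d = rank(u) − rank(v): 4, -4, -1, 1, 0; Σd² = 34
ρ = 1 − 6Σd² / [n(n²−1)] = 1 − 6×34 / (5×24) = 1 − 204/120 ≈ -0.700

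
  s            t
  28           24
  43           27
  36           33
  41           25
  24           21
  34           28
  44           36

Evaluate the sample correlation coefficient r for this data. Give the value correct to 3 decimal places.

0.659

n = 7, Σs = 250, Σt = 194, Σs² = 9278, Σt² = 5540, Σst = 7086
nΣst − ΣsΣt = 49602 − 48500 = 1102
nΣs² − (Σs)² = 64946 − 62500 = 2446; nΣt² − (Σt)² = 38780 − 37636 = 1144
r = 1102 / √(2446 × 1144) = 1102 / 1672.7893 ≈ 0.659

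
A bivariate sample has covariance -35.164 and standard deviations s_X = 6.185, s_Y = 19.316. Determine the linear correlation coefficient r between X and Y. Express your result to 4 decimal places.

-0.2943

r = Cov(X,Y) / (s_X · s_Y) = -35.164 / (6.185 × 19.316)
  = -35.164 / 119.4695 ≈ -0.2943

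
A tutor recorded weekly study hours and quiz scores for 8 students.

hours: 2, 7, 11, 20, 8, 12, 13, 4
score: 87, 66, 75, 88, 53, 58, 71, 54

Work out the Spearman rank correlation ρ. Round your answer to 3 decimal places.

Rank hours: 1, 3, 5, 8, 4, 6, 7, 2
Rank score: 7, 4, 6, 8, 1, 3, 5, 2
d = rank(hours) − rank(score): -6, -1, -1, 0, 3, 3, 2, 0; Σd² = 60
ρ = 1 − 6Σd² / [n(n²−1)] = 1 − 6×60 / (8×63) = 1 − 360/504 ≈ 0.286

0.286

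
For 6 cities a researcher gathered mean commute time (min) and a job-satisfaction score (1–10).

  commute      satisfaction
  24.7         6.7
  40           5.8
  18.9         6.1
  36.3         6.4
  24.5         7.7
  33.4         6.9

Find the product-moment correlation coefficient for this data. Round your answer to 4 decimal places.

n = 6, Σx = 177.8, Σy = 39.6, Σx² = 5600.8, Σy² = 263.6, Σxy = 1164.21
nΣxy − ΣxΣy = 6985.26 − 7040.88 = -55.62
nΣx² − (Σx)² = 33604.8 − 31612.84 = 1991.96; nΣy² − (Σy)² = 1581.6 − 1568.16 = 13.44
r = -55.62 / √(1991.96 × 13.44) = -55.62 / 163.6213 ≈ -0.3399

-0.3399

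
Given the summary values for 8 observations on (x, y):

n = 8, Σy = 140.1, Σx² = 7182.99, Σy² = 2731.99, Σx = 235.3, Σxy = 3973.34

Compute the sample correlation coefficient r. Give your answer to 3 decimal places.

-0.545

r = (nΣxy − ΣxΣy) / √[(nΣx² − (Σx)²)(nΣy² − (Σy)²)]
Numerator: 8×3973.34 − 235.3×140.1 = -1178.81
Denominator: √[(57463.92 − 55366.09)(21855.92 − 19628.01)] = √[2097.83 × 2227.91] = 2161.8919
r = -1178.81 / 2161.8919 ≈ -0.545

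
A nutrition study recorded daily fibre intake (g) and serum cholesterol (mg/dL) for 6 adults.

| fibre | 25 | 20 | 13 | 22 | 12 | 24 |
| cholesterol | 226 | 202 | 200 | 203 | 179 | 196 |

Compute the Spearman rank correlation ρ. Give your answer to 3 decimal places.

Rank fibre: 6, 3, 2, 4, 1, 5
Rank cholesterol: 6, 4, 3, 5, 1, 2
d = rank(fibre) − rank(cholesterol): 0, -1, -1, -1, 0, 3; Σd² = 12
ρ = 1 − 6Σd² / [n(n²−1)] = 1 − 6×12 / (6×35) = 1 − 72/210 ≈ 0.657

0.657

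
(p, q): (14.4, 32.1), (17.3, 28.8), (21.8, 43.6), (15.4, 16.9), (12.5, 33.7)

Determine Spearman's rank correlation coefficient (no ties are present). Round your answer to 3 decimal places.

0.100

Rank p: 2, 4, 5, 3, 1
Rank q: 3, 2, 5, 1, 4
d = rank(p) − rank(q): -1, 2, 0, 2, -3; Σd² = 18
ρ = 1 − 6Σd² / [n(n²−1)] = 1 − 6×18 / (5×24) = 1 − 108/120 ≈ 0.100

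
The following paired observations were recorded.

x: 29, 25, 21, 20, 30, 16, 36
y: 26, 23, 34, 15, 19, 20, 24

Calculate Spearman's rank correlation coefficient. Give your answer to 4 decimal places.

0.2500

Rank x: 5, 4, 3, 2, 6, 1, 7
Rank y: 6, 4, 7, 1, 2, 3, 5
d = rank(x) − rank(y): -1, 0, -4, 1, 4, -2, 2; Σd² = 42
ρ = 1 − 6Σd² / [n(n²−1)] = 1 − 6×42 / (7×48) = 1 − 252/336 ≈ 0.2500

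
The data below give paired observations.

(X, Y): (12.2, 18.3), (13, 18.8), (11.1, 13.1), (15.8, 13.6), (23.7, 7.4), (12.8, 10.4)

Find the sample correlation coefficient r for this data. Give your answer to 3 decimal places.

n = 6, ΣX = 88.6, ΣY = 81.6, ΣX² = 1416.22, ΣY² = 1207.82, ΣXY = 1136.45
nΣXY − ΣXΣY = 6818.7 − 7229.76 = -411.06
nΣX² − (ΣX)² = 8497.32 − 7849.96 = 647.36; nΣY² − (ΣY)² = 7246.92 − 6658.56 = 588.36
r = -411.06 / √(647.36 × 588.36) = -411.06 / 617.1554 ≈ -0.666

-0.666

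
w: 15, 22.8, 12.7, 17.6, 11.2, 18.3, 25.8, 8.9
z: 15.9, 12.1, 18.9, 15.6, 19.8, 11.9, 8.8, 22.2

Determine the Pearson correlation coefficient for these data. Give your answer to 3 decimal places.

-0.967

n = 8, Σw = 132.3, Σz = 125.2, Σw² = 2421.07, Σz² = 2103.72, Σwz = 1893.12
nΣwz − ΣwΣz = 15144.96 − 16563.96 = -1419
nΣw² − (Σw)² = 19368.56 − 17503.29 = 1865.27; nΣz² − (Σz)² = 16829.76 − 15675.04 = 1154.72
r = -1419 / √(1865.27 × 1154.72) = -1419 / 1467.6050 ≈ -0.967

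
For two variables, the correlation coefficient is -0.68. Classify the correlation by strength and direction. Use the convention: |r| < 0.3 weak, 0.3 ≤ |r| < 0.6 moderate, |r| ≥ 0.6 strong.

r = -0.68 < 0 so the relationship is negative.
|r| = 0.68, which falls in the strong range.

strong negative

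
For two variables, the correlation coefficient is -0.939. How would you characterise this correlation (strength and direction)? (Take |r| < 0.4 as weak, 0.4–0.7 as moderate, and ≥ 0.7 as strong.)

strong negative

r = -0.939 < 0 so the relationship is negative.
|r| = 0.939, which falls in the strong range.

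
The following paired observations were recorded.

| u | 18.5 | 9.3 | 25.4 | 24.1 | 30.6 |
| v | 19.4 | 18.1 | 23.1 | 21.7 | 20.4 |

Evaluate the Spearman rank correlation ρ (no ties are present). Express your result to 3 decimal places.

Rank u: 2, 1, 4, 3, 5
Rank v: 2, 1, 5, 4, 3
d = rank(u) − rank(v): 0, 0, -1, -1, 2; Σd² = 6
ρ = 1 − 6Σd² / [n(n²−1)] = 1 − 6×6 / (5×24) = 1 − 36/120 ≈ 0.700

0.700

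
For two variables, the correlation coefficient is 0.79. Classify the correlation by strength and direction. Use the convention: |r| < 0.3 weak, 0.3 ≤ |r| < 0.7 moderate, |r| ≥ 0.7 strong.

strong positive

r = 0.79 > 0 so the relationship is positive.
|r| = 0.79, which falls in the strong range.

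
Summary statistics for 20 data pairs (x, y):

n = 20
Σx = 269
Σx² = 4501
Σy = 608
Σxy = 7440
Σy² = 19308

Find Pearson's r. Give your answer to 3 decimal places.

-0.864

r = (nΣxy − ΣxΣy) / √[(nΣx² − (Σx)²)(nΣy² − (Σy)²)]
Numerator: 20×7440 − 269×608 = -14752
Denominator: √[(90020 − 72361)(386160 − 369664)] = √[17659 × 16496] = 17067.5969
r = -14752 / 17067.5969 ≈ -0.864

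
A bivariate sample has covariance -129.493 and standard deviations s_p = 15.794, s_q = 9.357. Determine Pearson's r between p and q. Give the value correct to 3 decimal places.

r = Cov(p,q) / (s_p · s_q) = -129.493 / (15.794 × 9.357)
  = -129.493 / 147.7845 ≈ -0.876

-0.876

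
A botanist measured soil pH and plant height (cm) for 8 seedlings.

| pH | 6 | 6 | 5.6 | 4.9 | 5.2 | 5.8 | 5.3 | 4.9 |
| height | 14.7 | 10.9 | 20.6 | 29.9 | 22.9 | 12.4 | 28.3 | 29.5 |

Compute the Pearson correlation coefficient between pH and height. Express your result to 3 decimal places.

n = 8, Σx = 43.7, Σy = 169.2, Σx² = 240.15, Σy² = 4002.58, Σxy = 901.01
nΣxy − ΣxΣy = 7208.08 − 7394.04 = -185.96
nΣx² − (Σx)² = 1921.2 − 1909.69 = 11.51; nΣy² − (Σy)² = 32020.64 − 28628.64 = 3392
r = -185.96 / √(11.51 × 3392) = -185.96 / 197.5903 ≈ -0.941

-0.941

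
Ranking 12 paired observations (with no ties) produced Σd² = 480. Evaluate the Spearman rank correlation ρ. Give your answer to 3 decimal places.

ρ = 1 − 6Σd² / [n(n²−1)] = 1 − 6×480 / (12×143)
  = 1 − 2880/1716 = 1 − 1.6783 ≈ -0.678

-0.678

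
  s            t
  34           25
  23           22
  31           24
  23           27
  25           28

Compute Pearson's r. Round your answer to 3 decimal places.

n = 5, Σs = 136, Σt = 126, Σs² = 3800, Σt² = 3198, Σst = 3421
nΣst − ΣsΣt = 17105 − 17136 = -31
nΣs² − (Σs)² = 19000 − 18496 = 504; nΣt² − (Σt)² = 15990 − 15876 = 114
r = -31 / √(504 × 114) = -31 / 239.6998 ≈ -0.129

-0.129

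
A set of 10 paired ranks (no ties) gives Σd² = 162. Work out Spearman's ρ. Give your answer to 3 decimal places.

0.018

ρ = 1 − 6Σd² / [n(n²−1)] = 1 − 6×162 / (10×99)
  = 1 − 972/990 = 1 − 0.9818 ≈ 0.018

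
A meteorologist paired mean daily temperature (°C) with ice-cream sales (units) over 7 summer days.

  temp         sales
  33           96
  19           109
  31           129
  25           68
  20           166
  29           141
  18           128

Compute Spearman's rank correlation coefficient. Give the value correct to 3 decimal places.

-0.107

Rank temp: 7, 2, 6, 4, 3, 5, 1
Rank sales: 2, 3, 5, 1, 7, 6, 4
d = rank(temp) − rank(sales): 5, -1, 1, 3, -4, -1, -3; Σd² = 62
ρ = 1 − 6Σd² / [n(n²−1)] = 1 − 6×62 / (7×48) = 1 − 372/336 ≈ -0.107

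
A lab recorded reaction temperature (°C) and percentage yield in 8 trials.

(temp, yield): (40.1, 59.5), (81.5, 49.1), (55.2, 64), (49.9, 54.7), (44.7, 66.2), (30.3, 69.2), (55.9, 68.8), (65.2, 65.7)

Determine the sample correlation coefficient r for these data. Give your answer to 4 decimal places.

n = 8, Σx = 422.8, Σy = 497.2, Σx² = 24079.34, Σy² = 31260.16, Σxy = 25835.39
nΣxy − ΣxΣy = 206683.12 − 210216.16 = -3533.04
nΣx² − (Σx)² = 192634.72 − 178759.84 = 13874.88; nΣy² − (Σy)² = 250081.28 − 247207.84 = 2873.44
r = -3533.04 / √(13874.88 × 2873.44) = -3533.04 / 6314.1615 ≈ -0.5595

-0.5595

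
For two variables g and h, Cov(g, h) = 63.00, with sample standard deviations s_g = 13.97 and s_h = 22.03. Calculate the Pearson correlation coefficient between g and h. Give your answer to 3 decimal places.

0.205

r = Cov(g,h) / (s_g · s_h) = 63.00 / (13.97 × 22.03)
  = 63.00 / 307.7591 ≈ 0.205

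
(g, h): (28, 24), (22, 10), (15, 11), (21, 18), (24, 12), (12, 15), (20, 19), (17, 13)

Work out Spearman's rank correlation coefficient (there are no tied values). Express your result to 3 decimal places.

0.190

Rank g: 8, 6, 2, 5, 7, 1, 4, 3
Rank h: 8, 1, 2, 6, 3, 5, 7, 4
d = rank(g) − rank(h): 0, 5, 0, -1, 4, -4, -3, -1; Σd² = 68
ρ = 1 − 6Σd² / [n(n²−1)] = 1 − 6×68 / (8×63) = 1 − 408/504 ≈ 0.190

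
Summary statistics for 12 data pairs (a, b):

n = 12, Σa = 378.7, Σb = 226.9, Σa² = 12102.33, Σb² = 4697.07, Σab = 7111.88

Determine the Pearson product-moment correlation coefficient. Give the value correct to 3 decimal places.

-0.196

r = (nΣab − ΣaΣb) / √[(nΣa² − (Σa)²)(nΣb² − (Σb)²)]
Numerator: 12×7111.88 − 378.7×226.9 = -584.47
Denominator: √[(145227.96 − 143413.69)(56364.84 − 51483.61)] = √[1814.27 × 4881.23] = 2975.8812
r = -584.47 / 2975.8812 ≈ -0.196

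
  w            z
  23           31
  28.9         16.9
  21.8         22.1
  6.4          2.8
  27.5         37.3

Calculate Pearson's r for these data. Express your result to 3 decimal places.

n = 5, Σw = 107.6, Σz = 110.1, Σw² = 2636.66, Σz² = 3134.15, Σwz = 2726.86
nΣwz − ΣwΣz = 13634.3 − 11846.76 = 1787.54
nΣw² − (Σw)² = 13183.3 − 11577.76 = 1605.54; nΣz² − (Σz)² = 15670.75 − 12122.01 = 3548.74
r = 1787.54 / √(1605.54 × 3548.74) = 1787.54 / 2386.9738 ≈ 0.749

0.749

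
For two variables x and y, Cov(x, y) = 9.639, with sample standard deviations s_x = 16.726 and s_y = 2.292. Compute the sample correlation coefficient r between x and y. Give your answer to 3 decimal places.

0.251

r = Cov(x,y) / (s_x · s_y) = 9.639 / (16.726 × 2.292)
  = 9.639 / 38.3360 ≈ 0.251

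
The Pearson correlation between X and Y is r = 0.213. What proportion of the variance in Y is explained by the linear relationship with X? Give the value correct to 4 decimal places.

r² = (0.213)² = 0.0454

0.0454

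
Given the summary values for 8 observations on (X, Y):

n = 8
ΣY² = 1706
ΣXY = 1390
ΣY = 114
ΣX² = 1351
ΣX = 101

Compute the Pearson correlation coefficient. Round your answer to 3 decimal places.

-0.626

r = (nΣXY − ΣXΣY) / √[(nΣX² − (ΣX)²)(nΣY² − (ΣY)²)]
Numerator: 8×1390 − 101×114 = -394
Denominator: √[(10808 − 10201)(13648 − 12996)] = √[607 × 652] = 629.0978
r = -394 / 629.0978 ≈ -0.626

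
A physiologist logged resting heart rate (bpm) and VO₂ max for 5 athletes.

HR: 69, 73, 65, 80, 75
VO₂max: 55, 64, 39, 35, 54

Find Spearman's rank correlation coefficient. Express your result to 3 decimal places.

Rank HR: 2, 3, 1, 5, 4
Rank VO₂max: 4, 5, 2, 1, 3
d = rank(HR) − rank(VO₂max): -2, -2, -1, 4, 1; Σd² = 26
ρ = 1 − 6Σd² / [n(n²−1)] = 1 − 6×26 / (5×24) = 1 − 156/120 ≈ -0.300

-0.300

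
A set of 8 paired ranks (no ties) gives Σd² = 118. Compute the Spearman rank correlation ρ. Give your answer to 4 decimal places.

ρ = 1 − 6Σd² / [n(n²−1)] = 1 − 6×118 / (8×63)
  = 1 − 708/504 = 1 − 1.40476 ≈ -0.4048

-0.4048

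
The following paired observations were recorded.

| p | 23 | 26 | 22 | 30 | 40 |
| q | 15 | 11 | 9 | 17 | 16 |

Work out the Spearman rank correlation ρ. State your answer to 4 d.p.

Rank p: 2, 3, 1, 4, 5
Rank q: 3, 2, 1, 5, 4
d = rank(p) − rank(q): -1, 1, 0, -1, 1; Σd² = 4
ρ = 1 − 6Σd² / [n(n²−1)] = 1 − 6×4 / (5×24) = 1 − 24/120 ≈ 0.8000

0.8000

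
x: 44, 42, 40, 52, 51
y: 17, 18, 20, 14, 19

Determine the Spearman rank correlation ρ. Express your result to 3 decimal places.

-0.700

Rank x: 3, 2, 1, 5, 4
Rank y: 2, 3, 5, 1, 4
d = rank(x) − rank(y): 1, -1, -4, 4, 0; Σd² = 34
ρ = 1 − 6Σd² / [n(n²−1)] = 1 − 6×34 / (5×24) = 1 − 204/120 ≈ -0.700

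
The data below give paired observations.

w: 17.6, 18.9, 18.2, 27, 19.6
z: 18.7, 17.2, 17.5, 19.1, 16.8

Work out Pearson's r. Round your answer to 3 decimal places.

0.555

n = 5, Σw = 101.3, Σz = 89.3, Σw² = 2111.37, Σz² = 1598.83, Σwz = 1817.68
nΣwz − ΣwΣz = 9088.4 − 9046.09 = 42.31
nΣw² − (Σw)² = 10556.85 − 10261.69 = 295.16; nΣz² − (Σz)² = 7994.15 − 7974.49 = 19.66
r = 42.31 / √(295.16 × 19.66) = 42.31 / 76.1764 ≈ 0.555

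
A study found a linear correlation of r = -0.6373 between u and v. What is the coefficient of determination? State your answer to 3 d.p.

0.406

r² = (-0.6373)² = 0.406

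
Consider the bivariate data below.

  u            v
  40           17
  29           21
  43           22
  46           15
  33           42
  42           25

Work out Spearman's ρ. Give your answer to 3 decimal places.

-0.371

Rank u: 3, 1, 5, 6, 2, 4
Rank v: 2, 3, 4, 1, 6, 5
d = rank(u) − rank(v): 1, -2, 1, 5, -4, -1; Σd² = 48
ρ = 1 − 6Σd² / [n(n²−1)] = 1 − 6×48 / (6×35) = 1 − 288/210 ≈ -0.371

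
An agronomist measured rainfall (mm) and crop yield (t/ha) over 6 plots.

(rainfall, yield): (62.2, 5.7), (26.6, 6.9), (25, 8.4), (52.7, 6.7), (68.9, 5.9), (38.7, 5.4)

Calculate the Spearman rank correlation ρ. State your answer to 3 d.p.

Rank rainfall: 5, 2, 1, 4, 6, 3
Rank yield: 2, 5, 6, 4, 3, 1
d = rank(rainfall) − rank(yield): 3, -3, -5, 0, 3, 2; Σd² = 56
ρ = 1 − 6Σd² / [n(n²−1)] = 1 − 6×56 / (6×35) = 1 − 336/210 ≈ -0.600

-0.600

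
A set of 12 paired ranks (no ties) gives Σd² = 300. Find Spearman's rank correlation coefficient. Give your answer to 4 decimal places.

-0.0490

ρ = 1 − 6Σd² / [n(n²−1)] = 1 − 6×300 / (12×143)
  = 1 − 1800/1716 = 1 − 1.04895 ≈ -0.0490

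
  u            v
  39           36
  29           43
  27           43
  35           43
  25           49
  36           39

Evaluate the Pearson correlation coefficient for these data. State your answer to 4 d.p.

-0.8750

n = 6, Σu = 191, Σv = 253, Σu² = 6237, Σv² = 10765, Σuv = 7946
nΣuv − ΣuΣv = 47676 − 48323 = -647
nΣu² − (Σu)² = 37422 − 36481 = 941; nΣv² − (Σv)² = 64590 − 64009 = 581
r = -647 / √(941 × 581) = -647 / 739.4058 ≈ -0.8750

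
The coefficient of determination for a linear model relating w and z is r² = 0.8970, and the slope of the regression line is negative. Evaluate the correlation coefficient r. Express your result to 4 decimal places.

|r| = √0.8970 = 0.9471
The association is negative, so r = −0.9471.

-0.9471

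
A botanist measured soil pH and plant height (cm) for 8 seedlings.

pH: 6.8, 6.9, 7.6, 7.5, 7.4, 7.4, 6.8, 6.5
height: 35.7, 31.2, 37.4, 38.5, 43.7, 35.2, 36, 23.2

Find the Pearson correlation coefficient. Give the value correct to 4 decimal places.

n = 8, Σx = 56.9, Σy = 280.9, Σx² = 405.87, Σy² = 10111.91, Σxy = 2010.49
nΣxy − ΣxΣy = 16083.92 − 15983.21 = 100.71
nΣx² − (Σx)² = 3246.96 − 3237.61 = 9.35; nΣy² − (Σy)² = 80895.28 − 78904.81 = 1990.47
r = 100.71 / √(9.35 × 1990.47) = 100.71 / 136.4218 ≈ 0.7382

0.7382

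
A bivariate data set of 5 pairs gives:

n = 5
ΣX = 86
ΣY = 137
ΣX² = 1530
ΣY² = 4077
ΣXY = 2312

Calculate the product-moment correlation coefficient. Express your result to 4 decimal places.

r = (nΣXY − ΣXΣY) / √[(nΣX² − (ΣX)²)(nΣY² − (ΣY)²)]
Numerator: 5×2312 − 86×137 = -222
Denominator: √[(7650 − 7396)(20385 − 18769)] = √[254 × 1616] = 640.6746
r = -222 / 640.6746 ≈ -0.3465

-0.3465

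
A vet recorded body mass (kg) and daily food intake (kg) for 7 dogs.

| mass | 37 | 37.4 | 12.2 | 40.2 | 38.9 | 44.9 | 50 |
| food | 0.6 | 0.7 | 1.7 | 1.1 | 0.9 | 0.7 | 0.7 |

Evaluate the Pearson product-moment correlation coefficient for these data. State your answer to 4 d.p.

n = 7, Σx = 260.6, Σy = 6.4, Σx² = 10561.86, Σy² = 6.74, Σxy = 214.78
nΣxy − ΣxΣy = 1503.46 − 1667.84 = -164.38
nΣx² − (Σx)² = 73933.02 − 67912.36 = 6020.66; nΣy² − (Σy)² = 47.18 − 40.96 = 6.22
r = -164.38 / √(6020.66 × 6.22) = -164.38 / 193.5162 ≈ -0.8494

-0.8494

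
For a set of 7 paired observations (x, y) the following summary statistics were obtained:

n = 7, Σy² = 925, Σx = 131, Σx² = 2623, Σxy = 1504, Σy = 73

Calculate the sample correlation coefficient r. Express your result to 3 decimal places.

r = (nΣxy − ΣxΣy) / √[(nΣx² − (Σx)²)(nΣy² − (Σy)²)]
Numerator: 7×1504 − 131×73 = 965
Denominator: √[(18361 − 17161)(6475 − 5329)] = √[1200 × 1146] = 1172.6892
r = 965 / 1172.6892 ≈ 0.823

0.823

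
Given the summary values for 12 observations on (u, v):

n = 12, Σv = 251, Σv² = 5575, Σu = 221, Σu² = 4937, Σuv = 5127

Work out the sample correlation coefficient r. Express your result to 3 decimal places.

r = (nΣuv − ΣuΣv) / √[(nΣu² − (Σu)²)(nΣv² − (Σv)²)]
Numerator: 12×5127 − 221×251 = 6053
Denominator: √[(59244 − 48841)(66900 − 63001)] = √[10403 × 3899] = 6368.7752
r = 6053 / 6368.7752 ≈ 0.950

0.950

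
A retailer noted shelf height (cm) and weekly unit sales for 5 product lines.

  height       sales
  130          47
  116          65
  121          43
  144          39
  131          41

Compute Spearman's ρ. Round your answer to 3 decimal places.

-0.900

Rank height: 3, 1, 2, 5, 4
Rank sales: 4, 5, 3, 1, 2
d = rank(height) − rank(sales): -1, -4, -1, 4, 2; Σd² = 38
ρ = 1 − 6Σd² / [n(n²−1)] = 1 − 6×38 / (5×24) = 1 − 228/120 ≈ -0.900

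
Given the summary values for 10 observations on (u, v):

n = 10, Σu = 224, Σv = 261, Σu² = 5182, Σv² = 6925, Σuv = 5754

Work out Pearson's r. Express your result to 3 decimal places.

r = (nΣuv − ΣuΣv) / √[(nΣu² − (Σu)²)(nΣv² − (Σv)²)]
Numerator: 10×5754 − 224×261 = -924
Denominator: √[(51820 − 50176)(69250 − 68121)] = √[1644 × 1129] = 1362.3788
r = -924 / 1362.3788 ≈ -0.678

-0.678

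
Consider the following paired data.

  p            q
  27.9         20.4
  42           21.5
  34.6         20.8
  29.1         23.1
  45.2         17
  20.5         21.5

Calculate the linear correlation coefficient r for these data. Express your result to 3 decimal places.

-0.588

n = 6, Σp = 199.3, Σq = 124.3, Σp² = 7049.67, Σq² = 2595.91, Σpq = 4073.2
nΣpq − ΣpΣq = 24439.2 − 24772.99 = -333.79
nΣp² − (Σp)² = 42298.02 − 39720.49 = 2577.53; nΣq² − (Σq)² = 15575.46 − 15450.49 = 124.97
r = -333.79 / √(2577.53 × 124.97) = -333.79 / 567.5508 ≈ -0.588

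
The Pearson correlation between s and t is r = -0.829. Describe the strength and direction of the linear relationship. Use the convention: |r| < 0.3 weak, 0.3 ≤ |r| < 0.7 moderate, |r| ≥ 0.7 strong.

r = -0.829 < 0 so the relationship is negative.
|r| = 0.829, which falls in the strong range.

strong negative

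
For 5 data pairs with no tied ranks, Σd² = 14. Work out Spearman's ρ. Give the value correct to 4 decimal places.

ρ = 1 − 6Σd² / [n(n²−1)] = 1 − 6×14 / (5×24)
  = 1 − 84/120 = 1 − 0.70000 ≈ 0.3000

0.3000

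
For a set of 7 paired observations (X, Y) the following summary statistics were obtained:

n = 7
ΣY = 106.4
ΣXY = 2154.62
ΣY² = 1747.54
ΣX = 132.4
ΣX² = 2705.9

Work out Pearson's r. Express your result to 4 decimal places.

0.8770

r = (nΣXY − ΣXΣY) / √[(nΣX² − (ΣX)²)(nΣY² − (ΣY)²)]
Numerator: 7×2154.62 − 132.4×106.4 = 994.98
Denominator: √[(18941.3 − 17529.76)(12232.78 − 11320.96)] = √[1411.54 × 911.82] = 1134.4913
r = 994.98 / 1134.4913 ≈ 0.8770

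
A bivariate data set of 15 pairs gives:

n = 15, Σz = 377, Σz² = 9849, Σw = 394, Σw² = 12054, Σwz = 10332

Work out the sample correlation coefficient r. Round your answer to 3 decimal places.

r = (nΣwz − ΣwΣz) / √[(nΣw² − (Σw)²)(nΣz² − (Σz)²)]
Numerator: 15×10332 − 394×377 = 6442
Denominator: √[(180810 − 155236)(147735 − 142129)] = √[25574 × 5606] = 11973.6312
r = 6442 / 11973.6312 ≈ 0.538

0.538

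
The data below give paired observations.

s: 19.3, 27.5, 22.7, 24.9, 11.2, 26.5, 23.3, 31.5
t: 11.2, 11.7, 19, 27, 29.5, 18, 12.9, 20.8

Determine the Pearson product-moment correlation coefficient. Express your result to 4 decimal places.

-0.3484

n = 8, Σs = 186.9, Σt = 150.1, Σs² = 4626.87, Σt² = 3145.63, Σst = 3404.68
nΣst − ΣsΣt = 27237.44 − 28053.69 = -816.25
nΣs² − (Σs)² = 37014.96 − 34931.61 = 2083.35; nΣt² − (Σt)² = 25165.04 − 22530.01 = 2635.03
r = -816.25 / √(2083.35 × 2635.03) = -816.25 / 2343.0087 ≈ -0.3484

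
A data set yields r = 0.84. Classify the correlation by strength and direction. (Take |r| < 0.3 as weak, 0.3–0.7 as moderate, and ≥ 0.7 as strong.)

r = 0.84 > 0 so the relationship is positive.
|r| = 0.84, which falls in the strong range.

strong positive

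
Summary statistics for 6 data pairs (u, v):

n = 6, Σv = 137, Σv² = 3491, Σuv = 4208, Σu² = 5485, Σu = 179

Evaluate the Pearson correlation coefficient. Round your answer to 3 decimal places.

r = (nΣuv − ΣuΣv) / √[(nΣu² − (Σu)²)(nΣv² − (Σv)²)]
Numerator: 6×4208 − 179×137 = 725
Denominator: √[(32910 − 32041)(20946 − 18769)] = √[869 × 2177] = 1375.4319
r = 725 / 1375.4319 ≈ 0.527

0.527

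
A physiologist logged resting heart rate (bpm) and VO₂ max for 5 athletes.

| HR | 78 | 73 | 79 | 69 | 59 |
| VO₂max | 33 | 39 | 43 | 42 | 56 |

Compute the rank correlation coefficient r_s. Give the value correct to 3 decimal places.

Rank HR: 4, 3, 5, 2, 1
Rank VO₂max: 1, 2, 4, 3, 5
d = rank(HR) − rank(VO₂max): 3, 1, 1, -1, -4; Σd² = 28
ρ = 1 − 6Σd² / [n(n²−1)] = 1 − 6×28 / (5×24) = 1 − 168/120 ≈ -0.400

-0.400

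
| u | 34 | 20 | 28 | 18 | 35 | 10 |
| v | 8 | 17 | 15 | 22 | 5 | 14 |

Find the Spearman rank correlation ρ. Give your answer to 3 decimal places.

Rank u: 5, 3, 4, 2, 6, 1
Rank v: 2, 5, 4, 6, 1, 3
d = rank(u) − rank(v): 3, -2, 0, -4, 5, -2; Σd² = 58
ρ = 1 − 6Σd² / [n(n²−1)] = 1 − 6×58 / (6×35) = 1 − 348/210 ≈ -0.657

-0.657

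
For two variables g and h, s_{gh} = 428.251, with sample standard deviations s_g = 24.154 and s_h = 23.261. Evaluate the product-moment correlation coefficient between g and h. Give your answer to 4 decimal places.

r = Cov(g,h) / (s_g · s_h) = 428.251 / (24.154 × 23.261)
  = 428.251 / 561.8462 ≈ 0.7622

0.7622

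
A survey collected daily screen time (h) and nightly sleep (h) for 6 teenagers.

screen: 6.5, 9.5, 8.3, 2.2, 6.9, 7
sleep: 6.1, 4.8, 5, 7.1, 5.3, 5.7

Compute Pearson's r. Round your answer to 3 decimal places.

-0.962

n = 6, Σx = 40.4, Σy = 34, Σx² = 302.84, Σy² = 196.24, Σxy = 218.84
nΣxy − ΣxΣy = 1313.04 − 1373.6 = -60.56
nΣx² − (Σx)² = 1817.04 − 1632.16 = 184.88; nΣy² − (Σy)² = 1177.44 − 1156 = 21.44
r = -60.56 / √(184.88 × 21.44) = -60.56 / 62.9589 ≈ -0.962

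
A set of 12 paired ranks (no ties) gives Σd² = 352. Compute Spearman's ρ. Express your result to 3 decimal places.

ρ = 1 − 6Σd² / [n(n²−1)] = 1 − 6×352 / (12×143)
  = 1 − 2112/1716 = 1 − 1.2308 ≈ -0.231

-0.231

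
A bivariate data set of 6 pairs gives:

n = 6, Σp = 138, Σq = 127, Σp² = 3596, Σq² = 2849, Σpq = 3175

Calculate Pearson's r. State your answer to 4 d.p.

0.9750

r = (nΣpq − ΣpΣq) / √[(nΣp² − (Σp)²)(nΣq² − (Σq)²)]
Numerator: 6×3175 − 138×127 = 1524
Denominator: √[(21576 − 19044)(17094 − 16129)] = √[2532 × 965] = 1563.1315
r = 1524 / 1563.1315 ≈ 0.9750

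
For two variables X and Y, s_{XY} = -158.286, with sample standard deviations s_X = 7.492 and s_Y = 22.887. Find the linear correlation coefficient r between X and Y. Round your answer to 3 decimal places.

-0.923

r = Cov(X,Y) / (s_X · s_Y) = -158.286 / (7.492 × 22.887)
  = -158.286 / 171.4694 ≈ -0.923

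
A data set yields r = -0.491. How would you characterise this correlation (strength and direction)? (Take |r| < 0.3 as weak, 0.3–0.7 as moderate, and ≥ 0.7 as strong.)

moderate negative

r = -0.491 < 0 so the relationship is negative.
|r| = 0.491, which falls in the moderate range.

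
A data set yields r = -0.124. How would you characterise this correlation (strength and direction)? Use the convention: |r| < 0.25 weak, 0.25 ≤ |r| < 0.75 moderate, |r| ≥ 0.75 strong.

weak negative

r = -0.124 < 0 so the relationship is negative.
|r| = 0.124, which falls in the weak range.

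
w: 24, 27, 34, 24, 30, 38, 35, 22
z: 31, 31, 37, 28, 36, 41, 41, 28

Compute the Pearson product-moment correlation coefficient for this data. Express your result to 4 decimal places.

n = 8, Σw = 234, Σz = 273, Σw² = 7090, Σz² = 9517, Σwz = 8200
nΣwz − ΣwΣz = 65600 − 63882 = 1718
nΣw² − (Σw)² = 56720 − 54756 = 1964; nΣz² − (Σz)² = 76136 − 74529 = 1607
r = 1718 / √(1964 × 1607) = 1718 / 1776.5551 ≈ 0.9670

0.9670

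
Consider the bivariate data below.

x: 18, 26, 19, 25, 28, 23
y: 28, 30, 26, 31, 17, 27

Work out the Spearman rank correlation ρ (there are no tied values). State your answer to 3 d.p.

-0.086

Rank x: 1, 5, 2, 4, 6, 3
Rank y: 4, 5, 2, 6, 1, 3
d = rank(x) − rank(y): -3, 0, 0, -2, 5, 0; Σd² = 38
ρ = 1 − 6Σd² / [n(n²−1)] = 1 − 6×38 / (6×35) = 1 − 228/210 ≈ -0.086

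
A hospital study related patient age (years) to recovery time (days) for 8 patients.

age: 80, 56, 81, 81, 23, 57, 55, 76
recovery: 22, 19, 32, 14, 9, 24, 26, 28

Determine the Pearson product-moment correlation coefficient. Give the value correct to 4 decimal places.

n = 8, Σx = 509, Σy = 174, Σx² = 35237, Σy² = 4182, Σxy = 11683
nΣxy − ΣxΣy = 93464 − 88566 = 4898
nΣx² − (Σx)² = 281896 − 259081 = 22815; nΣy² − (Σy)² = 33456 − 30276 = 3180
r = 4898 / √(22815 × 3180) = 4898 / 8517.7286 ≈ 0.5750

0.5750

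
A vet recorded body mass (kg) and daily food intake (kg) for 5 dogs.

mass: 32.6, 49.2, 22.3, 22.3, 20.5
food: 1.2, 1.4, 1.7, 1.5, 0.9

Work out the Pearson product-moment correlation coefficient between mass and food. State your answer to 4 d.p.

n = 5, Σx = 146.9, Σy = 6.7, Σx² = 4898.23, Σy² = 9.35, Σxy = 197.81
nΣxy − ΣxΣy = 989.05 − 984.23 = 4.82
nΣx² − (Σx)² = 24491.15 − 21579.61 = 2911.54; nΣy² − (Σy)² = 46.75 − 44.89 = 1.86
r = 4.82 / √(2911.54 × 1.86) = 4.82 / 73.5898 ≈ 0.0655

0.0655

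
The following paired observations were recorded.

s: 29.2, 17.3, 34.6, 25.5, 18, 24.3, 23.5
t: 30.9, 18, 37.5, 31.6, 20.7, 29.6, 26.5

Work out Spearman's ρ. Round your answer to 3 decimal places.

Rank s: 6, 1, 7, 5, 2, 4, 3
Rank t: 5, 1, 7, 6, 2, 4, 3
d = rank(s) − rank(t): 1, 0, 0, -1, 0, 0, 0; Σd² = 2
ρ = 1 − 6Σd² / [n(n²−1)] = 1 − 6×2 / (7×48) = 1 − 12/336 ≈ 0.964

0.964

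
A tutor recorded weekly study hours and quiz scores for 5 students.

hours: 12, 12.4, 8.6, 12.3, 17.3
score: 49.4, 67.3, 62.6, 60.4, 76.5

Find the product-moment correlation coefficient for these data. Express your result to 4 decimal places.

0.5954

n = 5, Σx = 62.6, Σy = 316.2, Σx² = 822.3, Σy² = 20388.82, Σxy = 4032.05
nΣxy − ΣxΣy = 20160.25 − 19794.12 = 366.13
nΣx² − (Σx)² = 4111.5 − 3918.76 = 192.74; nΣy² − (Σy)² = 101944.1 − 99982.44 = 1961.66
r = 366.13 / √(192.74 × 1961.66) = 366.13 / 614.8905 ≈ 0.5954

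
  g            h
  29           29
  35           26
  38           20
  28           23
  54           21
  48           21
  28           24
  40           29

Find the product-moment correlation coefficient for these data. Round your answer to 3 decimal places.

-0.452

n = 8, Σg = 300, Σh = 193, Σg² = 11898, Σh² = 4745, Σgh = 7129
nΣgh − ΣgΣh = 57032 − 57900 = -868
nΣg² − (Σg)² = 95184 − 90000 = 5184; nΣh² − (Σh)² = 37960 − 37249 = 711
r = -868 / √(5184 × 711) = -868 / 1919.8500 ≈ -0.452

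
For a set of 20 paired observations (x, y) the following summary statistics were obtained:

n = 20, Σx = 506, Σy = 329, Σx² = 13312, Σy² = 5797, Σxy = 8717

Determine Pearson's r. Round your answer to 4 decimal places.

r = (nΣxy − ΣxΣy) / √[(nΣx² − (Σx)²)(nΣy² − (Σy)²)]
Numerator: 20×8717 − 506×329 = 7866
Denominator: √[(266240 − 256036)(115940 − 108241)] = √[10204 × 7699] = 8863.4415
r = 7866 / 8863.4415 ≈ 0.8875

0.8875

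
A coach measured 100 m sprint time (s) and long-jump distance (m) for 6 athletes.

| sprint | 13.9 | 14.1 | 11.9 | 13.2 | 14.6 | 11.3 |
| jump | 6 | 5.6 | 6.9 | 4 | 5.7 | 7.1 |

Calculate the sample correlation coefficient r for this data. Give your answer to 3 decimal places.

-0.559

n = 6, Σx = 79, Σy = 35.3, Σx² = 1048.72, Σy² = 213.87, Σxy = 460.72
nΣxy − ΣxΣy = 2764.32 − 2788.7 = -24.38
nΣx² − (Σx)² = 6292.32 − 6241 = 51.32; nΣy² − (Σy)² = 1283.22 − 1246.09 = 37.13
r = -24.38 / √(51.32 × 37.13) = -24.38 / 43.6522 ≈ -0.559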